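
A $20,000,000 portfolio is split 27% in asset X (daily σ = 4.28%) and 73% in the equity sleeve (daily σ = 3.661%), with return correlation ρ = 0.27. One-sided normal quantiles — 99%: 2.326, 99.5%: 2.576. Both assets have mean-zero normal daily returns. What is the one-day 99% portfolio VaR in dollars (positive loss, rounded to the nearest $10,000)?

$1,480,000

σ_p² = 0.27²·4.28² + 0.73²·3.661² + 2·0.27·0.27·0.73·4.28·3.661 = 10.1456 (%²).
σ_p = √10.1456 = 3.185%.
VaR = 2.326 × 3.185% = 7.408%; on $20,000,000 that is $1,481,600.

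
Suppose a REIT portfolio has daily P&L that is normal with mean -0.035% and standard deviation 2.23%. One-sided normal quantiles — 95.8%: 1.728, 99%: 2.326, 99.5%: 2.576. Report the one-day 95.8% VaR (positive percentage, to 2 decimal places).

VaR = −μ + z·σ = −(-0.035%) + 1.728 × 2.23% = 3.888%.

3.89%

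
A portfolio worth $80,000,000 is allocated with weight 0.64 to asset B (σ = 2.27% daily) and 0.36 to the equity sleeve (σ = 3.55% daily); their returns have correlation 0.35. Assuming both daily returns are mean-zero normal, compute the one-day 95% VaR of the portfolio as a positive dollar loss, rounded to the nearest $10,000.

$2,960,000

σ_p² = 0.64²·2.27² + 0.36²·3.55² + 2·0.35·0.64·0.36·2.27·3.55 = 5.0436 (%²).
σ_p = √5.0436 = 2.246%.
At 95%, z = 1.645.
VaR = 1.645 × 2.246% = 3.695%; on $80,000,000 that is $2,956,000.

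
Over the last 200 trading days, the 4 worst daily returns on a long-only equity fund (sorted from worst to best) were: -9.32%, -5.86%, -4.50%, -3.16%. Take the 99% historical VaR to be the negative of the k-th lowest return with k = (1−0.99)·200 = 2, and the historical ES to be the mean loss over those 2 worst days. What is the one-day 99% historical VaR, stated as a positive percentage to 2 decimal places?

k = 2; the 2nd lowest return is -5.86%, so VaR = 5.86%.

5.86%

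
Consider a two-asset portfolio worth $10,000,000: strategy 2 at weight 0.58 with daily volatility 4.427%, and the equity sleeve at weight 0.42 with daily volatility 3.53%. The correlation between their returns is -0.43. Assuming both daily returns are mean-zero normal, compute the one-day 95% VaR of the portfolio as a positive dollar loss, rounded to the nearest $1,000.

σ_p² = 0.58²·4.427² + 0.42²·3.53² + 2·-0.43·0.58·0.42·4.427·3.53 = 5.5171 (%²).
σ_p = √5.5171 = 2.349%.
At 95%, z = 1.645.
VaR = 1.645 × 2.349% = 3.864%; on $10,000,000 that is $386,400.

$386,000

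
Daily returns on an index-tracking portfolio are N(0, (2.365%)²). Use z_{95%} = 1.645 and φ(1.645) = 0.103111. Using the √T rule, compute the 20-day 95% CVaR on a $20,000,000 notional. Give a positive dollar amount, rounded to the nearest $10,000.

σ_{20d} = 2.365% × √20 = 10.577%.
ES multiplier = φ(z)/(1−α) = 0.103111/0.05 = 2.062.
ES = 10.577% × 2.062 = 21.810%; on $20,000,000: $4,362,000.

$4,360,000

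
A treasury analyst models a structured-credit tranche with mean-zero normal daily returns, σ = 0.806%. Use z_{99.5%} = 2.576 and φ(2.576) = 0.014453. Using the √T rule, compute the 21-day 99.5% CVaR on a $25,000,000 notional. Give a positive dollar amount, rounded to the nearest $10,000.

σ_{21d} = 0.806% × √21 = 3.694%.
ES multiplier = φ(z)/(1−α) = 0.014453/0.005 = 2.891.
ES = 3.694% × 2.891 = 10.679%; on $25,000,000: $2,669,750.

$2,670,000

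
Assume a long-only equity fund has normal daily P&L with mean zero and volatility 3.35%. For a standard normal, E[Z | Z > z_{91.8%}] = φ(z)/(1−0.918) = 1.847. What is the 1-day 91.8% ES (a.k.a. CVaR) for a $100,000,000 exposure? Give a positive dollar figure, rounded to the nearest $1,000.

$6,187,000

ES = 3.35% × 1.847 = 6.187%.
On $100,000,000: 0.06187 × $100,000,000 = $6,187,000.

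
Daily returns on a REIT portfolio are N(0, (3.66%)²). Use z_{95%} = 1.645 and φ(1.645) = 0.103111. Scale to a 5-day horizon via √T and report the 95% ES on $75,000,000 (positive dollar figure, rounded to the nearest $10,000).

σ_{5d} = 3.66% × √5 = 8.184%.
ES multiplier = φ(z)/(1−α) = 0.103111/0.05 = 2.062.
ES = 8.184% × 2.062 = 16.875%; on $75,000,000: $12,656,250.

$12,660,000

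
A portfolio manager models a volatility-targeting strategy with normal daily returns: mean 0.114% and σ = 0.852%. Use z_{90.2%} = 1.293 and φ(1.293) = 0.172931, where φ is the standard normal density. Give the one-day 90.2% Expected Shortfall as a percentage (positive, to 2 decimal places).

Tail multiplier: φ(z)/(1−α) = 0.172931 / 0.098 = 1.765.
ES = −(0.114%) + 0.852% × 1.765 = 1.390%.

1.39%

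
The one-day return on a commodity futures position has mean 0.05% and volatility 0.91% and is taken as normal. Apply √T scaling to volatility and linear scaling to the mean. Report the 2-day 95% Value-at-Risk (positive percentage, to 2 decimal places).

At 95%, z = 1.645.
σ_{2d} = 0.91% × √2 = 1.287%; μ_{2d} = 2 × 0.05% = 0.100%.
VaR = −(0.100%) + 1.645 × 1.287% = 2.017%.

2.02%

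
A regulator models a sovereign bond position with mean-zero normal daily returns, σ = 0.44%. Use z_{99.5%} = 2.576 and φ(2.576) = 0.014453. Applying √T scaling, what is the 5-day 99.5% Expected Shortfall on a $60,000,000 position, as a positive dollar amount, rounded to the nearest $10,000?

$1,710,000

σ_{5d} = 0.44% × √5 = 0.984%.
ES multiplier = φ(z)/(1−α) = 0.014453/0.005 = 2.891.
ES = 0.984% × 2.891 = 2.845%; on $60,000,000: $1,707,000.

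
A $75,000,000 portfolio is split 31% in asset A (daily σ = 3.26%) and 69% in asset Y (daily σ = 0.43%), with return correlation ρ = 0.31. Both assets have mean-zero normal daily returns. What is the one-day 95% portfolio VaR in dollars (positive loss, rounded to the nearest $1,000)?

$1,404,000

σ_p² = 0.31²·3.26² + 0.69²·0.43² + 2·0.31·0.31·0.69·3.26·0.43 = 1.2952 (%²).
σ_p = √1.2952 = 1.138%.
At 95%, z = 1.645.
VaR = 1.645 × 1.138% = 1.872%; on $75,000,000 that is $1,404,000.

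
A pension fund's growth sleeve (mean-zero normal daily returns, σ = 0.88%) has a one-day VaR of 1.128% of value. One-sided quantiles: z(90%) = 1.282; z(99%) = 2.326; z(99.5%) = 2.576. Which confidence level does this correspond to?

Implied z = VaR/σ = 1.128 / 0.88 = 1.282.
This matches z(90%) = 1.282.

90%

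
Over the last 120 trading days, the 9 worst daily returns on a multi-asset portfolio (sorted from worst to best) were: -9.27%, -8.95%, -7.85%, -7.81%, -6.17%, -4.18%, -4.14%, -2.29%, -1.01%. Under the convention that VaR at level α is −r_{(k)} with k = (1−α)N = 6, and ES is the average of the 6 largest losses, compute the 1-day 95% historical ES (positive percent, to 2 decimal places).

The 6 worst returns sum to -44.23%.
ES = −(-44.23%) / 6 = 7.3716…% ≈ 7.37%.

7.37%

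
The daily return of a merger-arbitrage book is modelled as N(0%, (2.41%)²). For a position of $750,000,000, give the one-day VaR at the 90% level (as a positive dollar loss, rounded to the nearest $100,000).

$23,200,000

At 90% one-sided, z = 1.282.
VaR = z·σ = 1.282 × 2.41% = 3.090%.
On $750,000,000: 0.03090 × $750,000,000 = $23,175,000.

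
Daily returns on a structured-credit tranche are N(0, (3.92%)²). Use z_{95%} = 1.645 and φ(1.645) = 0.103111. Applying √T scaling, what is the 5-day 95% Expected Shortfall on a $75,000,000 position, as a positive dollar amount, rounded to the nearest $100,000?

σ_{5d} = 3.92% × √5 = 8.765%.
ES multiplier = φ(z)/(1−α) = 0.103111/0.05 = 2.062.
ES = 8.765% × 2.062 = 18.073%; on $75,000,000: $13,554,750.

$13,600,000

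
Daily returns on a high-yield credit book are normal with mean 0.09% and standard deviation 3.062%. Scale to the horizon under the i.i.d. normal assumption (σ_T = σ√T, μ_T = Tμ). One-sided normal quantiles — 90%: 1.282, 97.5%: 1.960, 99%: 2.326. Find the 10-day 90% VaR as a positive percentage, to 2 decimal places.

11.51%

σ_{10d} = 3.062% × √10 = 9.683%; μ_{10d} = 10 × 0.09% = 0.900%.
VaR = −(0.900%) + 1.282 × 9.683% = 11.514%.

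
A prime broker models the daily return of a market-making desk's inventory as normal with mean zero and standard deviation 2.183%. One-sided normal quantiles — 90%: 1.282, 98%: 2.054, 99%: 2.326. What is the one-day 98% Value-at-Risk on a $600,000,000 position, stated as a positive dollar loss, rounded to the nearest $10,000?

VaR = z·σ = 2.054 × 2.183% = 4.484%.
On $600,000,000: 0.04484 × $600,000,000 = $26,904,000.

$26,900,000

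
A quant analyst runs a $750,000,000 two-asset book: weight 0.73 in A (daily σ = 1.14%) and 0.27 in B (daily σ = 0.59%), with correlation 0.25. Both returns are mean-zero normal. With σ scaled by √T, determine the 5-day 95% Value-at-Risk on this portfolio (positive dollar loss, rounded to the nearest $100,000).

$24,400,000

σ_p = √(0.73²·1.14² + 0.27²·0.59² + 2·0.25·0.73·0.27·1.14·0.59) = 0.886%.
σ_{5d} = 0.886% × √5 = 1.981%.
z(95%) = 1.645.
VaR = 1.645 × 1.981% = 3.259%; on $750,000,000 that is $24,442,500.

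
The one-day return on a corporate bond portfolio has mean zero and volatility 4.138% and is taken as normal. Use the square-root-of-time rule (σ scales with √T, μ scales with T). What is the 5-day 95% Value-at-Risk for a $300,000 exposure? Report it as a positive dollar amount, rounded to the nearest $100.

At 95%, z = 1.645.
σ_{5d} = 4.138% × √5 = 9.253%.
VaR = 1.645 × 9.253% = 15.221%.
On $300,000: 0.15221 × $300,000 = $45,663.

$45,700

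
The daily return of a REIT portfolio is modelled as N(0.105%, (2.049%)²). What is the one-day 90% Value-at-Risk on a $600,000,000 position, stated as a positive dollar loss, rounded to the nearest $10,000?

At 90% one-sided, z = 1.282.
VaR = −μ + z·σ = −(0.105%) + 1.282 × 2.049% = 2.522%.
On $600,000,000: 0.02522 × $600,000,000 = $15,132,000.

$15,130,000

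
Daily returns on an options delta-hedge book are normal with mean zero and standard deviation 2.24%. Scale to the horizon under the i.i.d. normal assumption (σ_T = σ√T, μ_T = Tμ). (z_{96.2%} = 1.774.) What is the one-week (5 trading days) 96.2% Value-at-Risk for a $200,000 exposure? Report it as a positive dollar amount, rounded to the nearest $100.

σ_{5d} = 2.24% × √5 = 5.009%.
VaR = 1.774 × 5.009% = 8.886%.
On $200,000: 0.08886 × $200,000 = $17,772.

$17,800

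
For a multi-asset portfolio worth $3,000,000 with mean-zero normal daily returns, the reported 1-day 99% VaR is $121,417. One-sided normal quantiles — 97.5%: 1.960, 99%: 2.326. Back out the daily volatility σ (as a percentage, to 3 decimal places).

VaR as a fraction: $121,417 / $3,000,000 = 4.047%.
σ = VaR / z = 4.047% / 2.326 = 1.740%.

1.740%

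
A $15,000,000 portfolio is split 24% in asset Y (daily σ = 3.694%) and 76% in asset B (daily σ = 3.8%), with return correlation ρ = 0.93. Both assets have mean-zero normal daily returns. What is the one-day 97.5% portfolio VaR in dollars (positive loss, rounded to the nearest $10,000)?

$1,100,000

σ_p² = 0.24²·3.694² + 0.76²·3.8² + 2·0.93·0.24·0.76·3.694·3.8 = 13.8888 (%²).
σ_p = √13.8888 = 3.727%.
At 97.5%, z = 1.960.
VaR = 1.960 × 3.727% = 7.305%; on $15,000,000 that is $1,095,750.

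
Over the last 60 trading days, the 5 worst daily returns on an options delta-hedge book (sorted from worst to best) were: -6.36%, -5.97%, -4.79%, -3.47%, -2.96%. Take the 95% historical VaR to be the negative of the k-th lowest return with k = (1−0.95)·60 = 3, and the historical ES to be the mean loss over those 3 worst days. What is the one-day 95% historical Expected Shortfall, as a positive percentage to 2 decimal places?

The 3 worst returns sum to -17.12%.
ES = −(-17.12%) / 3 = 5.7066…% ≈ 5.71%.

5.71%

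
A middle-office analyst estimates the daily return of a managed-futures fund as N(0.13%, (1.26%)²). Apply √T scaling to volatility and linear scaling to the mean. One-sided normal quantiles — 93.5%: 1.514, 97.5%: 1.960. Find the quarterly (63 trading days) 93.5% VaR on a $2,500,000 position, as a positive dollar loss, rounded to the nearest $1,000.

$174,000

σ_{63d} = 1.26% × √63 = 10.001%; μ_{63d} = 63 × 0.13% = 8.190%.
VaR = −(8.190%) + 1.514 × 10.001% = 6.952%.
On $2,500,000: 0.06952 × $2,500,000 = $173,800.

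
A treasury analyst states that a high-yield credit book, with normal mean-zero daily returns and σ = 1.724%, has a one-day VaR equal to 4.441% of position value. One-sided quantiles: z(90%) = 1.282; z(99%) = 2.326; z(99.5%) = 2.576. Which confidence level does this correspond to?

99.5%

Implied z = VaR/σ = 4.441 / 1.724 = 2.576.
This matches z(99.5%) = 2.576.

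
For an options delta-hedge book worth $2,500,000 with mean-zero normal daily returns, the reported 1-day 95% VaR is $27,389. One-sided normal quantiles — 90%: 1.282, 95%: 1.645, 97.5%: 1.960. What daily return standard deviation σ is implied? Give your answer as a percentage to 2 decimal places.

0.67%

VaR as a fraction: $27,389 / $2,500,000 = 1.096%.
σ = VaR / z = 1.096% / 1.645 = 0.666%.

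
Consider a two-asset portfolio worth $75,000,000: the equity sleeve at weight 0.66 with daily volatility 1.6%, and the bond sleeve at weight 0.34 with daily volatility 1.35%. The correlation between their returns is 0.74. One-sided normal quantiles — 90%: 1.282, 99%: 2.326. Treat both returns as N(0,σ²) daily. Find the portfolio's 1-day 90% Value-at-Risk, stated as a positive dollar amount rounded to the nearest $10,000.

σ_p² = 0.66²·1.6² + 0.34²·1.35² + 2·0.74·0.66·0.34·1.6·1.35 = 2.0432 (%²).
σ_p = √2.0432 = 1.429%.
VaR = 1.282 × 1.429% = 1.832%; on $75,000,000 that is $1,374,000.

$1,370,000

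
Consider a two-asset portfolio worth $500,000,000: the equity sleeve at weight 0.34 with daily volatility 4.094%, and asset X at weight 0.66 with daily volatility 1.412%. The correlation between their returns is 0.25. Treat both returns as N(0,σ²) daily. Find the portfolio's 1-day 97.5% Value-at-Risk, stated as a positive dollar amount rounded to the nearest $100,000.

σ_p² = 0.34²·4.094² + 0.66²·1.412² + 2·0.25·0.34·0.66·4.094·1.412 = 3.4546 (%²).
σ_p = √3.4546 = 1.859%.
At 97.5%, z = 1.960.
VaR = 1.960 × 1.859% = 3.644%; on $500,000,000 that is $18,220,000.

$18,200,000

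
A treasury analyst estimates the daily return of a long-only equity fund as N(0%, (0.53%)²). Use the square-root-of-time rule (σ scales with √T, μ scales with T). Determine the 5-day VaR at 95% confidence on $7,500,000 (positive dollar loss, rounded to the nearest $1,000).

$146,000

At 95%, z = 1.645.
σ_{5d} = 0.53% × √5 = 1.185%.
VaR = 1.645 × 1.185% = 1.949%.
On $7,500,000: 0.01949 × $7,500,000 = $146,175.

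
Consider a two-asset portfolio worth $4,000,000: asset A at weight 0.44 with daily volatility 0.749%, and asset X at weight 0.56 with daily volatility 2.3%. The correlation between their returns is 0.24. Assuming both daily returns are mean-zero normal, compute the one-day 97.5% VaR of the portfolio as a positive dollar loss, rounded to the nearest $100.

$110,100

σ_p² = 0.44²·0.749² + 0.56²·2.3² + 2·0.24·0.44·0.56·0.749·2.3 = 1.9713 (%²).
σ_p = √1.9713 = 1.404%.
At 97.5%, z = 1.960.
VaR = 1.960 × 1.404% = 2.752%; on $4,000,000 that is $110,080.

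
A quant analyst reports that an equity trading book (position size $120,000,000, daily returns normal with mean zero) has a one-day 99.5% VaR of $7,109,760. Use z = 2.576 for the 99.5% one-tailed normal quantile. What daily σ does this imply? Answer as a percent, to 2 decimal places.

VaR as a fraction: $7,109,760 / $120,000,000 = 5.925%.
σ = VaR / z = 5.925% / 2.576 = 2.300%.

2.30%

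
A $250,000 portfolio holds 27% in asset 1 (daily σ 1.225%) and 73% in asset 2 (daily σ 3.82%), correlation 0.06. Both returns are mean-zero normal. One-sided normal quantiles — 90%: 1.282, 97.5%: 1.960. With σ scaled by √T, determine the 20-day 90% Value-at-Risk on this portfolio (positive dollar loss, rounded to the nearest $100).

σ_p = √(0.27²·1.225² + 0.73²·3.82² + 2·0.06·0.27·0.73·1.225·3.82) = 2.828%.
σ_{20d} = 2.828% × √20 = 12.647%.
VaR = 1.282 × 12.647% = 16.213%; on $250,000 that is $40,532.

$40,500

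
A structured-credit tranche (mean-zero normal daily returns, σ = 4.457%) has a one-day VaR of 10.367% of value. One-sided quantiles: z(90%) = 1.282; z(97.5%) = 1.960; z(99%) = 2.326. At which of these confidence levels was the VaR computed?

Implied z = VaR/σ = 10.367 / 4.457 = 2.326.
This matches z(99%) = 2.326.

99%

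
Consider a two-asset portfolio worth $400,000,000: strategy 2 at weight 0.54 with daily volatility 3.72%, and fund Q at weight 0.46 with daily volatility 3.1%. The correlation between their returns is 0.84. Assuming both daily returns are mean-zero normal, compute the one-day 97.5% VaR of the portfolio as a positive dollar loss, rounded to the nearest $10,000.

$25,860,000

σ_p² = 0.54²·3.72² + 0.46²·3.1² + 2·0.84·0.54·0.46·3.72·3.1 = 10.8812 (%²).
σ_p = √10.8812 = 3.299%.
At 97.5%, z = 1.960.
VaR = 1.960 × 3.299% = 6.466%; on $400,000,000 that is $25,864,000.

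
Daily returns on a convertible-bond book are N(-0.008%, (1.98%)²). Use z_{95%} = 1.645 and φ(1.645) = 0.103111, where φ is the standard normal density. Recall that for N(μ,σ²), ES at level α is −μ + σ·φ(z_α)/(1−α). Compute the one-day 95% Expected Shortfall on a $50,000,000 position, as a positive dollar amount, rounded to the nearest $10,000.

Tail multiplier: φ(z)/(1−α) = 0.103111 / 0.05 = 2.062.
ES = −(-0.008%) + 1.98% × 2.062 = 4.091%.
On $50,000,000: 0.04091 × $50,000,000 = $2,045,500.

$2,050,000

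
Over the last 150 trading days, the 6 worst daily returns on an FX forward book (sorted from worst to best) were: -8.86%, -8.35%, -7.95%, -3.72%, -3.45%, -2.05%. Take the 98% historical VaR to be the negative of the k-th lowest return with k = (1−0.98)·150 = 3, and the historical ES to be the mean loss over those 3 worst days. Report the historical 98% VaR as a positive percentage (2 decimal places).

k = 3; the 3rd lowest return is -7.95%, so VaR = 7.95%.

7.95%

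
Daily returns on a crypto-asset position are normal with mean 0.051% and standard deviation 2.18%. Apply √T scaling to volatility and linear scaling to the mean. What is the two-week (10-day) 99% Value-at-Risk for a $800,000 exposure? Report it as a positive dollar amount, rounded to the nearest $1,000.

At 99%, z = 2.326.
σ_{10d} = 2.18% × √10 = 6.894%; μ_{10d} = 10 × 0.051% = 0.510%.
VaR = −(0.510%) + 2.326 × 6.894% = 15.525%.
On $800,000: 0.15525 × $800,000 = $124,200.

$124,000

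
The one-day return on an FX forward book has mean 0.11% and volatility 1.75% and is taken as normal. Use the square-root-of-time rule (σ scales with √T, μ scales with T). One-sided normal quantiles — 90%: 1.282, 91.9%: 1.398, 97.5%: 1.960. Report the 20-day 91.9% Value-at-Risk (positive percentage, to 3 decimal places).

8.741%

σ_{20d} = 1.75% × √20 = 7.826%; μ_{20d} = 20 × 0.11% = 2.200%.
VaR = −(2.200%) + 1.398 × 7.826% = 8.741%.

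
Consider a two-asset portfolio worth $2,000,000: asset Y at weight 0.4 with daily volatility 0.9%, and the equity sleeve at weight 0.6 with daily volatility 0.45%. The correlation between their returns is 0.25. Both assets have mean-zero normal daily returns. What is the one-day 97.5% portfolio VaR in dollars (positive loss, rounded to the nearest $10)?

σ_p² = 0.4²·0.9² + 0.6²·0.45² + 2·0.25·0.4·0.6·0.9·0.45 = 0.2511 (%²).
σ_p = √0.2511 = 0.501%.
At 97.5%, z = 1.960.
VaR = 1.960 × 0.501% = 0.982%; on $2,000,000 that is $19,640.

$19,640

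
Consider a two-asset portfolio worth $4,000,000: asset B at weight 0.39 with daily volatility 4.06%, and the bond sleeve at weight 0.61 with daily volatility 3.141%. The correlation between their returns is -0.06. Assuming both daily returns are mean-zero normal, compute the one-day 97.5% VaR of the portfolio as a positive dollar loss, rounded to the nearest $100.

$189,000

σ_p² = 0.39²·4.06² + 0.61²·3.141² + 2·-0.06·0.39·0.61·4.06·3.141 = 5.8142 (%²).
σ_p = √5.8142 = 2.411%.
At 97.5%, z = 1.960.
VaR = 1.960 × 2.411% = 4.726%; on $4,000,000 that is $189,040.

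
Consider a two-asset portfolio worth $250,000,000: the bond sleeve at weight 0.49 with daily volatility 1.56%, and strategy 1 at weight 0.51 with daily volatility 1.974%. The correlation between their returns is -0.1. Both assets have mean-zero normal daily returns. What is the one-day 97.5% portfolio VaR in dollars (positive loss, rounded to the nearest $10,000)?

σ_p² = 0.49²·1.56² + 0.51²·1.974² + 2·-0.1·0.49·0.51·1.56·1.974 = 1.4439 (%²).
σ_p = √1.4439 = 1.202%.
At 97.5%, z = 1.960.
VaR = 1.960 × 1.202% = 2.356%; on $250,000,000 that is $5,890,000.

$5,890,000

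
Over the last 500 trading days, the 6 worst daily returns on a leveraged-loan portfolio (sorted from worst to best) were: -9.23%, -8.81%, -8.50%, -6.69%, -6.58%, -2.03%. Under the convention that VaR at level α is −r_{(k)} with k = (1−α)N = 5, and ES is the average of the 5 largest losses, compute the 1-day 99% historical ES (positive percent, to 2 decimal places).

7.96%

The 5 worst returns sum to -39.81%.
ES = −(-39.81%) / 5 = 7.962% ≈ 7.96%.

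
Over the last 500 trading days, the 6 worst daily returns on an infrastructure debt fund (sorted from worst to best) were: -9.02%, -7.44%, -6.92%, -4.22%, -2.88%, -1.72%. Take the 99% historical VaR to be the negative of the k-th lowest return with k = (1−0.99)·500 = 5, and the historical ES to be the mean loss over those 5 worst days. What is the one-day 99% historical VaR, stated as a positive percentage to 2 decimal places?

k = 5; the 5th lowest return is -2.88%, so VaR = 2.88%.

2.88%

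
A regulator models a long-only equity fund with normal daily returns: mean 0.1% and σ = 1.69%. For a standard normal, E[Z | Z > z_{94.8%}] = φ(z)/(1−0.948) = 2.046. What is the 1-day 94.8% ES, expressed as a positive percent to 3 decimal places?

ES = −(0.1%) + 1.69% × 2.046 = 3.358%.

3.358%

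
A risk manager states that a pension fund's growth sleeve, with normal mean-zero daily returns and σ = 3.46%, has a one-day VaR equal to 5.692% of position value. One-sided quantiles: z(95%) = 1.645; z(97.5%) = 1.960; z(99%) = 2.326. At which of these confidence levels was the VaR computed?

Implied z = VaR/σ = 5.692 / 3.46 = 1.645.
This matches z(95%) = 1.645.

95%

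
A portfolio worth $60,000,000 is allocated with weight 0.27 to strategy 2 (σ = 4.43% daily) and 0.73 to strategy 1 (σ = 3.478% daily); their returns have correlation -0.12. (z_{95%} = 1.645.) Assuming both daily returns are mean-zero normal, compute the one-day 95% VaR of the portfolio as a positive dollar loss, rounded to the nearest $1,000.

σ_p² = 0.27²·4.43² + 0.73²·3.478² + 2·-0.12·0.27·0.73·4.43·3.478 = 7.1480 (%²).
σ_p = √7.1480 = 2.674%.
VaR = 1.645 × 2.674% = 4.399%; on $60,000,000 that is $2,639,400.

$2,639,000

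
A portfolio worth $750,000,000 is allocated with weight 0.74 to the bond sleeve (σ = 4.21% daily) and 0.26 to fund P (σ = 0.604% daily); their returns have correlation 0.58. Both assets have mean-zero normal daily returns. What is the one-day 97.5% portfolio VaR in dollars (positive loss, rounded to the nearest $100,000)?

σ_p² = 0.74²·4.21² + 0.26²·0.604² + 2·0.58·0.74·0.26·4.21·0.604 = 10.2979 (%²).
σ_p = √10.2979 = 3.209%.
At 97.5%, z = 1.960.
VaR = 1.960 × 3.209% = 6.290%; on $750,000,000 that is $47,175,000.

$47,200,000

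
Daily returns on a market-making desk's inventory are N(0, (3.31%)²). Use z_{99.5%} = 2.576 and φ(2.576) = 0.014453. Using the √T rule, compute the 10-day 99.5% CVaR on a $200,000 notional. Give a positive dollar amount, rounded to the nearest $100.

$60,500

σ_{10d} = 3.31% × √10 = 10.467%.
ES multiplier = φ(z)/(1−α) = 0.014453/0.005 = 2.891.
ES = 10.467% × 2.891 = 30.260%; on $200,000: $60,520.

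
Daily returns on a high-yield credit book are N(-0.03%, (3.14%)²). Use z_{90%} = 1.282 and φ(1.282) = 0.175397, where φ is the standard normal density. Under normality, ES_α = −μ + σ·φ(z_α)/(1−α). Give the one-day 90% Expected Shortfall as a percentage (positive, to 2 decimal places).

Tail multiplier: φ(z)/(1−α) = 0.175397 / 0.1 = 1.754.
ES = −(-0.03%) + 3.14% × 1.754 = 5.538%.

5.54%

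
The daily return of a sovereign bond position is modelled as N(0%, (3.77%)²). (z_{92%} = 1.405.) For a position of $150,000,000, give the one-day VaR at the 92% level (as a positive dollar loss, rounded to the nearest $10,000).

$7,950,000

VaR = z·σ = 1.405 × 3.77% = 5.297%.
On $150,000,000: 0.05297 × $150,000,000 = $7,945,500.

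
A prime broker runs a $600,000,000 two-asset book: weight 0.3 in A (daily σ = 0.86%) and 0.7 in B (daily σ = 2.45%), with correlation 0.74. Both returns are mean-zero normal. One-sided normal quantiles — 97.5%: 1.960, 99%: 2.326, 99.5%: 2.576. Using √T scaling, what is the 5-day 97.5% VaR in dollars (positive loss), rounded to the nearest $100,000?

σ_p = √(0.3²·0.86² + 0.7²·2.45² + 2·0.74·0.3·0.7·0.86·2.45) = 1.914%.
σ_{5d} = 1.914% × √5 = 4.280%.
VaR = 1.960 × 4.280% = 8.389%; on $600,000,000 that is $50,334,000.

$50,300,000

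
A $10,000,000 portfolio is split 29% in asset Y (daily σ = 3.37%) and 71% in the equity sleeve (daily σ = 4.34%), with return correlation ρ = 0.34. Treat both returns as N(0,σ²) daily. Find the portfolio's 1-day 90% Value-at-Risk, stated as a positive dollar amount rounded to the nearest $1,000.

σ_p² = 0.29²·3.37² + 0.71²·4.34² + 2·0.34·0.29·0.71·3.37·4.34 = 12.4979 (%²).
σ_p = √12.4979 = 3.535%.
At 90%, z = 1.282.
VaR = 1.282 × 3.535% = 4.532%; on $10,000,000 that is $453,200.

$453,000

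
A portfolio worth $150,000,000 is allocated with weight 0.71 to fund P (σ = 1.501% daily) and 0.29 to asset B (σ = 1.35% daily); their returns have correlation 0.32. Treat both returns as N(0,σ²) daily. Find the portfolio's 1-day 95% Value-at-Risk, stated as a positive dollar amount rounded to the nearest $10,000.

$3,080,000

σ_p² = 0.71²·1.501² + 0.29²·1.35² + 2·0.32·0.71·0.29·1.501·1.35 = 1.5560 (%²).
σ_p = √1.5560 = 1.247%.
At 95%, z = 1.645.
VaR = 1.645 × 1.247% = 2.051%; on $150,000,000 that is $3,076,500.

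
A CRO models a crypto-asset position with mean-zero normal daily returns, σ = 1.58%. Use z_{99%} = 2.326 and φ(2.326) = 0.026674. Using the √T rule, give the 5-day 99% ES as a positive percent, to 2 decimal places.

σ_{5d} = 1.58% × √5 = 3.533%.
ES multiplier = φ(z)/(1−α) = 0.026674/0.01 = 2.667.
ES = 3.533% × 2.667 = 9.423%.

9.42%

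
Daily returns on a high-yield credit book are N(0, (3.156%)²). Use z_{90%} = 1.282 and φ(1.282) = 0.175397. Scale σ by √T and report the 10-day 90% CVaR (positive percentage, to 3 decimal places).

σ_{10d} = 3.156% × √10 = 9.980%.
ES multiplier = φ(z)/(1−α) = 0.175397/0.1 = 1.754.
ES = 9.980% × 1.754 = 17.505%.

17.505%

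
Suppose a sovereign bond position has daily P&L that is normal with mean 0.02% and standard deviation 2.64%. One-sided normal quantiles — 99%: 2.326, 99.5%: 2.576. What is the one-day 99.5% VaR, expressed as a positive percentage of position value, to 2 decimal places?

6.78%

VaR = −μ + z·σ = −(0.02%) + 2.576 × 2.64% = 6.781%.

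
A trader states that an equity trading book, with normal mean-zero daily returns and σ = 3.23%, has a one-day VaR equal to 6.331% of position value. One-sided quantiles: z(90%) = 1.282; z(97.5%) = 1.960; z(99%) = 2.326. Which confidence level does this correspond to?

97.5%

Implied z = VaR/σ = 6.331 / 3.23 = 1.960.
This matches z(97.5%) = 1.960.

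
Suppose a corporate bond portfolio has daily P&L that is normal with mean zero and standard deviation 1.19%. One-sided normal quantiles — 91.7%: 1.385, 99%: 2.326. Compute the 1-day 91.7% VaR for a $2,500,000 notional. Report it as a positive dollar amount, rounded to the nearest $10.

VaR = z·σ = 1.385 × 1.19% = 1.648%.
On $2,500,000: 0.01648 × $2,500,000 = $41,200.

$41,200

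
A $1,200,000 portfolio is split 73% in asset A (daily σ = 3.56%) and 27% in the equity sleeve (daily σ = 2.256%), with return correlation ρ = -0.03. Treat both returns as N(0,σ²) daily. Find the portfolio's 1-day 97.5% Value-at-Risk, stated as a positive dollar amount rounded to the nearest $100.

$62,400

σ_p² = 0.73²·3.56² + 0.27²·2.256² + 2·-0.03·0.73·0.27·3.56·2.256 = 7.0298 (%²).
σ_p = √7.0298 = 2.651%.
At 97.5%, z = 1.960.
VaR = 1.960 × 2.651% = 5.196%; on $1,200,000 that is $62,352.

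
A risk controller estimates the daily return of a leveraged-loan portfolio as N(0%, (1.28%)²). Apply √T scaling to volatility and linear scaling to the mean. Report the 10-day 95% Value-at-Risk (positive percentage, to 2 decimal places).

At 95%, z = 1.645.
σ_{10d} = 1.28% × √10 = 4.048%.
VaR = 1.645 × 4.048% = 6.659%.

6.66%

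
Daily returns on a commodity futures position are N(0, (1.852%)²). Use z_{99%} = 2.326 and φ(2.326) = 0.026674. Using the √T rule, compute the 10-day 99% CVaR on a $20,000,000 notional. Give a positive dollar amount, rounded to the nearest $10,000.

σ_{10d} = 1.852% × √10 = 5.857%.
ES multiplier = φ(z)/(1−α) = 0.026674/0.01 = 2.667.
ES = 5.857% × 2.667 = 15.621%; on $20,000,000: $3,124,200.

$3,120,000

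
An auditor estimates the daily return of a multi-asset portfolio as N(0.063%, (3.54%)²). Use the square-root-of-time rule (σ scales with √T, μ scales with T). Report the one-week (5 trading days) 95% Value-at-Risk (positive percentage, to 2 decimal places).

At 95%, z = 1.645.
σ_{5d} = 3.54% × √5 = 7.916%; μ_{5d} = 5 × 0.063% = 0.315%.
VaR = −(0.315%) + 1.645 × 7.916% = 12.707%.

12.71%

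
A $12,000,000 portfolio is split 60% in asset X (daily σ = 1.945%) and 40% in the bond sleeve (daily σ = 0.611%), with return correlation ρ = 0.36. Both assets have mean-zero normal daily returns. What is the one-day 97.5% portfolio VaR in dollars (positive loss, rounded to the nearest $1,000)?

$300,000

σ_p² = 0.6²·1.945² + 0.4²·0.611² + 2·0.36·0.6·0.4·1.945·0.611 = 1.6270 (%²).
σ_p = √1.6270 = 1.276%.
At 97.5%, z = 1.960.
VaR = 1.960 × 1.276% = 2.501%; on $12,000,000 that is $300,120.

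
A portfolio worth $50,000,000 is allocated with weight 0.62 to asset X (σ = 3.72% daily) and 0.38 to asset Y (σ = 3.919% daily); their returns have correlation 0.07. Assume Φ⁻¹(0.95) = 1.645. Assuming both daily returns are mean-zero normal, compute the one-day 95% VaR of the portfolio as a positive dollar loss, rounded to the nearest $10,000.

σ_p² = 0.62²·3.72² + 0.38²·3.919² + 2·0.07·0.62·0.38·3.72·3.919 = 8.0181 (%²).
σ_p = √8.0181 = 2.832%.
VaR = 1.645 × 2.832% = 4.659%; on $50,000,000 that is $2,329,500.

$2,330,000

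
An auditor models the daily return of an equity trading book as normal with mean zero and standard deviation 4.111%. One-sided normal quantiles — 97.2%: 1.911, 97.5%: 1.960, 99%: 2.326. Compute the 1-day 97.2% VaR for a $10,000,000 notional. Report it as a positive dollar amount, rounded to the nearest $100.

$785,600

VaR = z·σ = 1.911 × 4.111% = 7.856%.
On $10,000,000: 0.07856 × $10,000,000 = $785,600.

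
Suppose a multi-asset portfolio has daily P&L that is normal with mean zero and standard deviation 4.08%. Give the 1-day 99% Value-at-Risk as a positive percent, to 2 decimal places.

9.49%

At 99% one-sided, z = 2.326.
VaR = z·σ = 2.326 × 4.08% = 9.490%.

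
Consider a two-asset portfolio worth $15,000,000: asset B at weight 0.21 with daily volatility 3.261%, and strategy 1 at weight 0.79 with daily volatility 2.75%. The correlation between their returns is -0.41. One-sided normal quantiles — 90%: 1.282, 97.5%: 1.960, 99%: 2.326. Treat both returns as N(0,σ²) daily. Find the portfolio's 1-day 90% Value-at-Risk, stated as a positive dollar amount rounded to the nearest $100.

$383,100

σ_p² = 0.21²·3.261² + 0.79²·2.75² + 2·-0.41·0.21·0.79·3.261·2.75 = 3.9688 (%²).
σ_p = √3.9688 = 1.992%.
VaR = 1.282 × 1.992% = 2.554%; on $15,000,000 that is $383,100.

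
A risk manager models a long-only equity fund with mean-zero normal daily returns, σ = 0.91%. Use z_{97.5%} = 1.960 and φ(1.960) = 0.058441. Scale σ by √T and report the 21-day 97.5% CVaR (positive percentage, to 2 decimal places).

9.75%

σ_{21d} = 0.91% × √21 = 4.170%.
ES multiplier = φ(z)/(1−α) = 0.058441/0.025 = 2.338.
ES = 4.170% × 2.338 = 9.749%.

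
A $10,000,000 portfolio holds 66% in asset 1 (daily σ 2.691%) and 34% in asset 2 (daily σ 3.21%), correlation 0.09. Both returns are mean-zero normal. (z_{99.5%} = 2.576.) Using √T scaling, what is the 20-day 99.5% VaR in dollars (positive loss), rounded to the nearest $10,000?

σ_p = √(0.66²·2.691² + 0.34²·3.21² + 2·0.09·0.66·0.34·2.691·3.21) = 2.167%.
σ_{20d} = 2.167% × √20 = 9.691%.
VaR = 2.576 × 9.691% = 24.964%; on $10,000,000 that is $2,496,400.

$2,500,000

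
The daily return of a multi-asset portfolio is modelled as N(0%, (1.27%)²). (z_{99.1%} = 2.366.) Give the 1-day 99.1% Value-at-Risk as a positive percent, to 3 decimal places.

VaR = z·σ = 2.366 × 1.27% = 3.005%.

3.005%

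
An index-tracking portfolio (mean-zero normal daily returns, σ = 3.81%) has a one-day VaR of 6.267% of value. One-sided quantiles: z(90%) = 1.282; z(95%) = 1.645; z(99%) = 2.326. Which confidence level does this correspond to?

95%

Implied z = VaR/σ = 6.267 / 3.81 = 1.645.
This matches z(95%) = 1.645.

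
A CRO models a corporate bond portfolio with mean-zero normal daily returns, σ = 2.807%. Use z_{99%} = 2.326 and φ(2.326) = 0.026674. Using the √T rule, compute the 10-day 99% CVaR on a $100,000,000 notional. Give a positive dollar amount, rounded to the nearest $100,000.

$23,700,000

σ_{10d} = 2.807% × √10 = 8.877%.
ES multiplier = φ(z)/(1−α) = 0.026674/0.01 = 2.667.
ES = 8.877% × 2.667 = 23.675%; on $100,000,000: $23,675,000.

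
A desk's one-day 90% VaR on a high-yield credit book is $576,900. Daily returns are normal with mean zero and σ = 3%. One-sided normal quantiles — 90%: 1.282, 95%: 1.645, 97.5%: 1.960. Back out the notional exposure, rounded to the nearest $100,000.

VaR as a fraction of value: z·σ = 1.282 × 3% = 3.846%.
Position = $576,900 / 0.03846 = $15,000,000.

$15,000,000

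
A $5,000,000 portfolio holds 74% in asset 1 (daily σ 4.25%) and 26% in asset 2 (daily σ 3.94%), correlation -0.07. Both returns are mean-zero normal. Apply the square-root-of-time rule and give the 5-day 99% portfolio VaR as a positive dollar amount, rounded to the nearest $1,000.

σ_p = √(0.74²·4.25² + 0.26²·3.94² + 2·-0.07·0.74·0.26·4.25·3.94) = 3.239%.
σ_{5d} = 3.239% × √5 = 7.243%.
z(99%) = 2.326.
VaR = 2.326 × 7.243% = 16.847%; on $5,000,000 that is $842,350.

$842,000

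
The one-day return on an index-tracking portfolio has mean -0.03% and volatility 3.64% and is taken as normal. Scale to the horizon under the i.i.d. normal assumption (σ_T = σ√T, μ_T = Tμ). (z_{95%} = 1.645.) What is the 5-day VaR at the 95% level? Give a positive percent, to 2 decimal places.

σ_{5d} = 3.64% × √5 = 8.139%; μ_{5d} = 5 × -0.03% = -0.150%.
VaR = −(-0.150%) + 1.645 × 8.139% = 13.539%.

13.54%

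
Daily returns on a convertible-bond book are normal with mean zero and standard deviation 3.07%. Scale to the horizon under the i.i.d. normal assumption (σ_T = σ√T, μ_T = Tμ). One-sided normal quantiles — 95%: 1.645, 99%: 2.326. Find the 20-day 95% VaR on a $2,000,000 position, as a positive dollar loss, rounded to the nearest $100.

$451,700

σ_{20d} = 3.07% × √20 = 13.729%.
VaR = 1.645 × 13.729% = 22.584%.
On $2,000,000: 0.22584 × $2,000,000 = $451,680.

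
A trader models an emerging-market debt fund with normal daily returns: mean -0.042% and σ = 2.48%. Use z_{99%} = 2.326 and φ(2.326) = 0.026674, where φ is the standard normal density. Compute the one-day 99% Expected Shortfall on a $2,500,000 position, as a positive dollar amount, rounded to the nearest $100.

Tail multiplier: φ(z)/(1−α) = 0.026674 / 0.01 = 2.667.
ES = −(-0.042%) + 2.48% × 2.667 = 6.656%.
On $2,500,000: 0.06656 × $2,500,000 = $166,400.

$166,400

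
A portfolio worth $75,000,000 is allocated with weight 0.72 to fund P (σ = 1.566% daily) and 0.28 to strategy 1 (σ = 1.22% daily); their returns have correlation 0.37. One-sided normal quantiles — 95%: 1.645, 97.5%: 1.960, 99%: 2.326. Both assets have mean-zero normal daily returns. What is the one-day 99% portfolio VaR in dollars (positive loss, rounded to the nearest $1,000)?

$2,256,000

σ_p² = 0.72²·1.566² + 0.28²·1.22² + 2·0.37·0.72·0.28·1.566·1.22 = 1.6730 (%²).
σ_p = √1.6730 = 1.293%.
VaR = 2.326 × 1.293% = 3.008%; on $75,000,000 that is $2,256,000.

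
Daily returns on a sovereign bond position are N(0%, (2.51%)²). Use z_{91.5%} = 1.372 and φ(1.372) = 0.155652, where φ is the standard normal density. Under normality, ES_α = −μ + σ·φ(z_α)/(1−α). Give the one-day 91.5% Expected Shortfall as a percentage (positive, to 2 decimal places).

Tail multiplier: φ(z)/(1−α) = 0.155652 / 0.085 = 1.831.
ES = 2.51% × 1.831 = 4.596%.

4.60%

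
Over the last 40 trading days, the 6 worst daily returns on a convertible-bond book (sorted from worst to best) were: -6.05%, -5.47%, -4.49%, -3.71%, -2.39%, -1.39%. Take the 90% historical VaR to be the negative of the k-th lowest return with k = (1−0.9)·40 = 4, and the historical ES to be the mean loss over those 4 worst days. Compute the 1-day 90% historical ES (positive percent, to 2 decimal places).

The 4 worst returns sum to -19.72%.
ES = −(-19.72%) / 4 = 4.93%.

4.93%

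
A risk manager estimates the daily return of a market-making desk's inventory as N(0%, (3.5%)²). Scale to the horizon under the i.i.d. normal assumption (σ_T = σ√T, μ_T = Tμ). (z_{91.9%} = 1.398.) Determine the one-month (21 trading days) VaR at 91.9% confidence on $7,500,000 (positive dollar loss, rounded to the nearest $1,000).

$1,682,000

σ_{21d} = 3.5% × √21 = 16.039%.
VaR = 1.398 × 16.039% = 22.423%.
On $7,500,000: 0.22423 × $7,500,000 = $1,681,725.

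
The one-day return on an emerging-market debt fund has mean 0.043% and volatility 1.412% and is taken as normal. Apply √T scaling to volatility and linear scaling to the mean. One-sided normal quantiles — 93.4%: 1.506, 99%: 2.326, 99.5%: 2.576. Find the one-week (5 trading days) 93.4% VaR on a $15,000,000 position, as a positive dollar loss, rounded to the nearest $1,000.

σ_{5d} = 1.412% × √5 = 3.157%; μ_{5d} = 5 × 0.043% = 0.215%.
VaR = −(0.215%) + 1.506 × 3.157% = 4.539%.
On $15,000,000: 0.04539 × $15,000,000 = $680,850.

$681,000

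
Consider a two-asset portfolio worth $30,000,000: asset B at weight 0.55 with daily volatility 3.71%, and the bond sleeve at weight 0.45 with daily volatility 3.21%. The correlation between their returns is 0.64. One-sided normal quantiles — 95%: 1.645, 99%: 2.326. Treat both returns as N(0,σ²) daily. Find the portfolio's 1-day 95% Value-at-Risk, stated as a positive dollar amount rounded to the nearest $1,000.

σ_p² = 0.55²·3.71² + 0.45²·3.21² + 2·0.64·0.55·0.45·3.71·3.21 = 10.0230 (%²).
σ_p = √10.0230 = 3.166%.
VaR = 1.645 × 3.166% = 5.208%; on $30,000,000 that is $1,562,400.

$1,562,000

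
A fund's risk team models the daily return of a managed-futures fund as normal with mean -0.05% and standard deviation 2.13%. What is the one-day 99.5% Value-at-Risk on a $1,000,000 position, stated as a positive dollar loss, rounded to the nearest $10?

$55,370

At 99.5% one-sided, z = 2.576.
VaR = −μ + z·σ = −(-0.05%) + 2.576 × 2.13% = 5.537%.
On $1,000,000: 0.05537 × $1,000,000 = $55,370.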